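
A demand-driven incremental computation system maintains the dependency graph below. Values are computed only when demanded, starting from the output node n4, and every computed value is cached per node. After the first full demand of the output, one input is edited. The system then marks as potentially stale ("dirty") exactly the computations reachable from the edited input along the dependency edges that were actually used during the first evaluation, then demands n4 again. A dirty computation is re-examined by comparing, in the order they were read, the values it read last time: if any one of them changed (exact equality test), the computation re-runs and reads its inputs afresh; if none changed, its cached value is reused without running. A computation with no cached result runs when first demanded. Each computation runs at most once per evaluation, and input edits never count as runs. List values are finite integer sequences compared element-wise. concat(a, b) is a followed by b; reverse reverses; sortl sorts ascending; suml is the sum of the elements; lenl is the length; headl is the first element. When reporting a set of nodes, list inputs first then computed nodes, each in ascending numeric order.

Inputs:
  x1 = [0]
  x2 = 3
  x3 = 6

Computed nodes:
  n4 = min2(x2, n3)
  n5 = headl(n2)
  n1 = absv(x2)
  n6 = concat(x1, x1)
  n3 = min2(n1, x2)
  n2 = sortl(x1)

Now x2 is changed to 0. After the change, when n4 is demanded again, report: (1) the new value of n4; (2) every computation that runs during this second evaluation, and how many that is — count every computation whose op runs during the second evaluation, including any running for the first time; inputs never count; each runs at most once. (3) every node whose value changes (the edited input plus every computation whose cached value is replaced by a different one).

New value of n4: 0.
Computations that run: n1, n3, n4 — 3 in total.
Values that change: x2, n1, n3, n4.

First evaluation (everything demanded from the output):
  n1 = absv(3) = 3
  n3 = min2(3, 3) = 3
  n4 = min2(3, 3) = 3

Propagation after the edit:
  n1: runs — x2 3->0; result 0.
  n3: runs — n1 3->0; x2 3->0; result 0.
  n4: runs — x2 3->0; n3 3->0; result 0.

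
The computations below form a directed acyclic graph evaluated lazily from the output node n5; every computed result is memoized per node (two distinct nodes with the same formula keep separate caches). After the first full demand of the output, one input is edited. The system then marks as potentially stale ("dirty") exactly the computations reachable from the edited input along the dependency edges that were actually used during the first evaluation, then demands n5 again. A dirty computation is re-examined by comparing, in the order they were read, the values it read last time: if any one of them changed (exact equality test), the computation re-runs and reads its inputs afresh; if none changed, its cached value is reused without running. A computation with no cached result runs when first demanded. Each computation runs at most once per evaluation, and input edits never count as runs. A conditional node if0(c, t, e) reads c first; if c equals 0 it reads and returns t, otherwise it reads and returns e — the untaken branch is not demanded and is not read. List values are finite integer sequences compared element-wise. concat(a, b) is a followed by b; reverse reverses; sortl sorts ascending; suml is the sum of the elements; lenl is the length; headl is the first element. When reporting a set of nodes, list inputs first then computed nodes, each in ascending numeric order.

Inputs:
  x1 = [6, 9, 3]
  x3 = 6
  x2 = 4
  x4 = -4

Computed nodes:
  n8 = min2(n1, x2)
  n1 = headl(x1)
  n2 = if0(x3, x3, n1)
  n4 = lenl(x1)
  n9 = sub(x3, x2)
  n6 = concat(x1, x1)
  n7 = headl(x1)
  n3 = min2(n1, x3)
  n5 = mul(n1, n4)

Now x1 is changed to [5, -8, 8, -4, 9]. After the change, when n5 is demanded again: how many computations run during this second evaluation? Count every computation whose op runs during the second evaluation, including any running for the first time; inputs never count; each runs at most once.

3 computations run: n1, n4, n5.

First demand of the output computes:
  n1 = headl([6, 9, 3]) = 6
  n4 = lenl([6, 9, 3]) = 3
  n5 = mul(6, 3) = 18

After the edit, cleaning proceeds:
  n1: a read changed (x1 [6, 9, 3]->[5, -8, 8, -4, 9]) — executes, giving 5.
  n4: a read changed (x1 [6, 9, 3]->[5, -8, 8, -4, 9]) — executes, giving 5.
  n5: a read changed (n1 6->5; n4 3->5) — executes, giving 25.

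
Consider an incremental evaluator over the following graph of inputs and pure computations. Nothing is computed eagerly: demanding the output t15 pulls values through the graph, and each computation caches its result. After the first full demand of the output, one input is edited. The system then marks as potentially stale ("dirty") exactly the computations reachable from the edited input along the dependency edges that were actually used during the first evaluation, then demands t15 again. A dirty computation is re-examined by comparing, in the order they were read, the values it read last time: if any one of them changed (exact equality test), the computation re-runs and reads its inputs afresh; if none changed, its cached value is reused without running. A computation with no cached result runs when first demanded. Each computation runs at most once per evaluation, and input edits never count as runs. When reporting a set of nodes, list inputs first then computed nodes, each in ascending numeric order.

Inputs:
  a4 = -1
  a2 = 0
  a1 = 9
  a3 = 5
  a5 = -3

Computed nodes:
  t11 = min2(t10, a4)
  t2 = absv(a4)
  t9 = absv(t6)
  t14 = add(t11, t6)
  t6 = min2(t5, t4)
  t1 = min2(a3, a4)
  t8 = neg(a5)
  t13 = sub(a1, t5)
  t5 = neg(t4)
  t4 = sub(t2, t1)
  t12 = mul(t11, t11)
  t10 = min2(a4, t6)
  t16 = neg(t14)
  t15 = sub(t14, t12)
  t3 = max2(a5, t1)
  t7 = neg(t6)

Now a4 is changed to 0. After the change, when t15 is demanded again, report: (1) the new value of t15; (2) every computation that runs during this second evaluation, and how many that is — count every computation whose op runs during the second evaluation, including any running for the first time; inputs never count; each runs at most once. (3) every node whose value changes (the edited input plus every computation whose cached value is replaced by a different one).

Initial pass — values computed on the first demand:
  t1 = min2(5, -1) = -1
  t2 = absv(-1) = 1
  t4 = sub(1, -1) = 2
  t5 = neg(2) = -2
  t6 = min2(-2, 2) = -2
  t10 = min2(-1, -2) = -2
  t11 = min2(-2, -1) = -2
  t12 = mul(-2, -2) = 4
  t14 = add(-2, -2) = -4
  t15 = sub(-4, 4) = -8

Second demand — change propagation:
  t1: re-runs because a4 -1->0; new result 0.
  t2: re-runs because a4 -1->0; new result 0.
  t4: re-runs because t2 1->0; t1 -1->0; new result 0.
  t5: re-runs because t4 2->0; new result 0.
  t6: re-runs because t5 -2->0; t4 2->0; new result 0.
  t10: re-runs because a4 -1->0; t6 -2->0; new result 0.
  t11: re-runs because t10 -2->0; a4 -1->0; new result 0.
  t12: re-runs because t11 -2->0; t11 -2->0; new result 0.
  t14: re-runs because t11 -2->0; t6 -2->0; new result 0.
  t15: re-runs because t14 -4->0; t12 4->0; new result 0.

t15 now evaluates to 0.
Run set: t1, t2, t4, t5, t6, t10, t11, t12, t14, t15 (10 run).
Changed values: a4, t1, t2, t4, t5, t6, t10, t11, t12, t14, t15.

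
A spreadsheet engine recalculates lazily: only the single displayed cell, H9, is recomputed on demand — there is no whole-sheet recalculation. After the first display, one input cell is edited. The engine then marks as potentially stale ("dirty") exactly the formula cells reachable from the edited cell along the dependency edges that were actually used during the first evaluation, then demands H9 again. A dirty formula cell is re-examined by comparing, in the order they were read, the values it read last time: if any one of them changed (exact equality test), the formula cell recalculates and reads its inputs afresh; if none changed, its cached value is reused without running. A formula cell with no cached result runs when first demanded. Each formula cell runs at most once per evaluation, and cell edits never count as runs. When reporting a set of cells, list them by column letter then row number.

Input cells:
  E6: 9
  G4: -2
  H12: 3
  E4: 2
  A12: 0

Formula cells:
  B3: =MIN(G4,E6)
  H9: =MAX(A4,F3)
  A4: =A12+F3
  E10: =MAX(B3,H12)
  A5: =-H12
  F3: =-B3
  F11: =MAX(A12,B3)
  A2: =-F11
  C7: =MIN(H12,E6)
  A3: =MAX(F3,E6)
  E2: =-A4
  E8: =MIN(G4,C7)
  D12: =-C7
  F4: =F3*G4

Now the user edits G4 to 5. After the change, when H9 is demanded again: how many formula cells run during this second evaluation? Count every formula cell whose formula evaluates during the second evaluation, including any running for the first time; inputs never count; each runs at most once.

First evaluation (everything demanded from the output):
  B3 = MIN(-2, 9) = -2
  F3 = -(-2) = 2
  A4 = 0 + 2 = 2
  H9 = MAX(2, 2) = 2

Propagation after the edit:
  B3: runs — G4 -2->5; result 5.
  F3: runs — B3 -2->5; result -5.
  A4: runs — F3 2->-5; result -5.
  H9: runs — A4 2->-5; F3 2->-5; result -5.

Formula cells that run: A4, B3, F3, H9 — 4 in total.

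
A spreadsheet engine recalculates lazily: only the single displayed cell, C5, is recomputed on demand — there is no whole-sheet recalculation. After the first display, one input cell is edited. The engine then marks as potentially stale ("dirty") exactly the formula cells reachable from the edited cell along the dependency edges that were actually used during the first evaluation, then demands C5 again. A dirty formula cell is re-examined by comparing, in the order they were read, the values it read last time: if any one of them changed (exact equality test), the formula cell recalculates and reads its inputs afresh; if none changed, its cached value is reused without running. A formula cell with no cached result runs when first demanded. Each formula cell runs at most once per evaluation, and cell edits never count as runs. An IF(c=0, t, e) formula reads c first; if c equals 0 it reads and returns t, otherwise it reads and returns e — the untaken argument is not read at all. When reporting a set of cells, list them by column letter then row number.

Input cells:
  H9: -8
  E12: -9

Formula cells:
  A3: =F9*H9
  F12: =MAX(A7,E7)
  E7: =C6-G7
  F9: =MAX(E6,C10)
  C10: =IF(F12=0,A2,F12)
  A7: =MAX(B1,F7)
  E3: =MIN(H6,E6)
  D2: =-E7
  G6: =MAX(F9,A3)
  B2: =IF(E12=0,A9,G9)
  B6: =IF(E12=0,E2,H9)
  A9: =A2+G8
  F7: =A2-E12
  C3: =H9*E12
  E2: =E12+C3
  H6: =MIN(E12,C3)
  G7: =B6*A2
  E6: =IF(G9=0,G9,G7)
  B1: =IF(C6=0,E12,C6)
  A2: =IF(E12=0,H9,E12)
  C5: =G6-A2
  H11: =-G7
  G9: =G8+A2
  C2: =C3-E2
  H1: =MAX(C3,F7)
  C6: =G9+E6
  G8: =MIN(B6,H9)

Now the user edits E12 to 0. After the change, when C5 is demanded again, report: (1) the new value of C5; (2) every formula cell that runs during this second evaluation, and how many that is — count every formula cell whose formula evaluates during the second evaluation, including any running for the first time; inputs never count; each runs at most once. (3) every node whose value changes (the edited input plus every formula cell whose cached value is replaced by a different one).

New value of C5: 8.
Formula cells that run: A2, A3, A7, B1, B6, C3, C5, C6, C10, E2, E6, E7, F7, F9, F12, G6, G7, G8, G9 — 19 in total.
Values that change: A2, A3, A7, B1, B6, C5, C6, C10, E6, E7, E12, F7, F9, F12, G6, G7, G9.
Key observation: a condition flipped, so demand reaches new nodes — C3, E2 run for the first time.

First evaluation (everything demanded from the output):
  A2 = IF(E12=0: E12=-9 -> else branch E12) = -9
  B6 = IF(E12=0: E12=-9 -> else branch H9) = -8
  F7 = -9 - -9 = 0
  G7 = -8 * -9 = 72
  G8 = MIN(-8, -8) = -8
  G9 = -8 + -9 = -17
  E6 = IF(G9=0: G9=-17 -> else branch G7) = 72
  C6 = -17 + 72 = 55
  B1 = IF(C6=0: C6=55 -> else branch C6) = 55
  A7 = MAX(55, 0) = 55
  E7 = 55 - 72 = -17
  F12 = MAX(55, -17) = 55
  C10 = IF(F12=0: F12=55 -> else branch F12) = 55
  F9 = MAX(72, 55) = 72
  A3 = 72 * -8 = -576
  G6 = MAX(72, -576) = 72
  C5 = 72 - -9 = 81

Propagation after the edit:
  A2: runs — E12 -9->0; E12 -9->0; result -8.
  C3: demanded for the first time — runs, produces 0.
  E2: demanded for the first time — runs, produces 0.
  B6: runs — E12 -9->0; result 0.
  F7: runs — A2 -9->-8; E12 -9->0; result -8.
  G7: runs — B6 -8->0; A2 -9->-8; result 0.
  G8: runs — B6 -8->0; result -8 (same value as before).
  G9: runs — A2 -9->-8; result -16.
  E6: runs — G9 -17->-16; G7 72->0; result 0.
  C6: runs — G9 -17->-16; E6 72->0; result -16.
  B1: runs — C6 55->-16; C6 55->-16; result -16.
  A7: runs — B1 55->-16; F7 0->-8; result -8.
  E7: runs — C6 55->-16; G7 72->0; result -16.
  F12: runs — A7 55->-8; E7 -17->-16; result -8.
  C10: runs — F12 55->-8; F12 55->-8; result -8.
  F9: runs — E6 72->0; C10 55->-8; result 0.
  A3: runs — F9 72->0; result 0.
  G6: runs — F9 72->0; A3 -576->0; result 0.
  C5: runs — G6 72->0; A2 -9->-8; result 8.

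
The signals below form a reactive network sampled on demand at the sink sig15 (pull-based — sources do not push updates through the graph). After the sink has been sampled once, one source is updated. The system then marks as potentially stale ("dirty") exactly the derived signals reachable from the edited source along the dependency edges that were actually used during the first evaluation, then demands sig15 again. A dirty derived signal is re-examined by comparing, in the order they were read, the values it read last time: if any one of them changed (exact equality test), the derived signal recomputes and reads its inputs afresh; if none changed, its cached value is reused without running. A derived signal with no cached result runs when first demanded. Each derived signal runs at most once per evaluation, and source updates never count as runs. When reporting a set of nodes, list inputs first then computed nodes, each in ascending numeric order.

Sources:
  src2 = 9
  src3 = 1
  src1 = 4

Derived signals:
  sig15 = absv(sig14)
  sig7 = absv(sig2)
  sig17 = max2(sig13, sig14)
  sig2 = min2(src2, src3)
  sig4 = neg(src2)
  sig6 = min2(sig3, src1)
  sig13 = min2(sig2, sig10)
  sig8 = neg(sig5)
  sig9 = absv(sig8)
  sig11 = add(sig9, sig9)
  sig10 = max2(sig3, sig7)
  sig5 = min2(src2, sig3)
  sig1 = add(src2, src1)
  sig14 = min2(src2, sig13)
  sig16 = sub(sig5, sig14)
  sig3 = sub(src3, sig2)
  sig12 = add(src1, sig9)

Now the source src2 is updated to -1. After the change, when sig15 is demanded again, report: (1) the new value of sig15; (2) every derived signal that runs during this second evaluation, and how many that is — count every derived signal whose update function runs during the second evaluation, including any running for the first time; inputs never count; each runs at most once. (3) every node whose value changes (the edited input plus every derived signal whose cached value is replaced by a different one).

Initial pass — values computed on the first demand:
  sig2 = min2(9, 1) = 1
  sig3 = sub(1, 1) = 0
  sig7 = absv(1) = 1
  sig10 = max2(0, 1) = 1
  sig13 = min2(1, 1) = 1
  sig14 = min2(9, 1) = 1
  sig15 = absv(1) = 1

Second demand — change propagation:
  sig2: re-runs because src2 9->-1; new result -1.
  sig3: re-runs because sig2 1->-1; new result 2.
  sig7: re-runs because sig2 1->-1; new result 1 (unchanged).
  sig10: re-runs because sig3 0->2; new result 2.
  sig13: re-runs because sig2 1->-1; sig10 1->2; new result -1.
  sig14: re-runs because src2 9->-1; sig13 1->-1; new result -1.
  sig15: re-runs because sig14 1->-1; new result 1 (unchanged).

sig15 now evaluates to 1.
Run set: sig2, sig3, sig7, sig10, sig13, sig14, sig15 (7 run).
Changed values: src2, sig2, sig3, sig10, sig13, sig14.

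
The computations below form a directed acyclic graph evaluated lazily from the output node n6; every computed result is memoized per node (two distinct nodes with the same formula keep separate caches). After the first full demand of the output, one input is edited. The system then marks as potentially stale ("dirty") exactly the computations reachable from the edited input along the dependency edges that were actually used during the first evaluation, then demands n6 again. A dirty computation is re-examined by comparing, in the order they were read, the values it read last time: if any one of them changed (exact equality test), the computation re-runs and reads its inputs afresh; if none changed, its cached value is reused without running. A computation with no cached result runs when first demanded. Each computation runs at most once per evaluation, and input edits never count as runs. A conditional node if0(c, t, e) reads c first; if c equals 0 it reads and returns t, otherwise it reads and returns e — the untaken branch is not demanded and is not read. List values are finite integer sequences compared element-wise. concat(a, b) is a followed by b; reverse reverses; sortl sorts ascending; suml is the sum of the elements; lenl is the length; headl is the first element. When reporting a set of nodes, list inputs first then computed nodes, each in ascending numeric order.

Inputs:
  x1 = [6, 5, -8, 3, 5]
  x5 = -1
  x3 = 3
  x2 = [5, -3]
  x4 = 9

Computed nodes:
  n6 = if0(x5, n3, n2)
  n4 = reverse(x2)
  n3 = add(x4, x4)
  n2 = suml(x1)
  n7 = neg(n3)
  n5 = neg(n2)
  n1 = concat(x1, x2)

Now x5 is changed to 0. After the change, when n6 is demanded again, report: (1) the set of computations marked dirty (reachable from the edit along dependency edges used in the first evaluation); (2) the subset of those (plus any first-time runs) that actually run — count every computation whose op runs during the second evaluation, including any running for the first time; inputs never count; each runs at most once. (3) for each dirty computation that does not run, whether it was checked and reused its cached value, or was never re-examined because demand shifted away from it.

The edit dirties: n6.
2 computations run: n3, n6.
No dirty computation escaped a run.
Note the branch switch — n3 had no cache and runs now for the first time.

First demand of the output computes:
  n2 = suml([6, 5, -8, 3, 5]) = 11
  n6 = if0(x5=-1 -> else branch n2) = 11

After the edit, cleaning proceeds:
  n3: had never run; runs now, result 18.
  n6: a read changed (x5 -1->0) — executes, giving 18.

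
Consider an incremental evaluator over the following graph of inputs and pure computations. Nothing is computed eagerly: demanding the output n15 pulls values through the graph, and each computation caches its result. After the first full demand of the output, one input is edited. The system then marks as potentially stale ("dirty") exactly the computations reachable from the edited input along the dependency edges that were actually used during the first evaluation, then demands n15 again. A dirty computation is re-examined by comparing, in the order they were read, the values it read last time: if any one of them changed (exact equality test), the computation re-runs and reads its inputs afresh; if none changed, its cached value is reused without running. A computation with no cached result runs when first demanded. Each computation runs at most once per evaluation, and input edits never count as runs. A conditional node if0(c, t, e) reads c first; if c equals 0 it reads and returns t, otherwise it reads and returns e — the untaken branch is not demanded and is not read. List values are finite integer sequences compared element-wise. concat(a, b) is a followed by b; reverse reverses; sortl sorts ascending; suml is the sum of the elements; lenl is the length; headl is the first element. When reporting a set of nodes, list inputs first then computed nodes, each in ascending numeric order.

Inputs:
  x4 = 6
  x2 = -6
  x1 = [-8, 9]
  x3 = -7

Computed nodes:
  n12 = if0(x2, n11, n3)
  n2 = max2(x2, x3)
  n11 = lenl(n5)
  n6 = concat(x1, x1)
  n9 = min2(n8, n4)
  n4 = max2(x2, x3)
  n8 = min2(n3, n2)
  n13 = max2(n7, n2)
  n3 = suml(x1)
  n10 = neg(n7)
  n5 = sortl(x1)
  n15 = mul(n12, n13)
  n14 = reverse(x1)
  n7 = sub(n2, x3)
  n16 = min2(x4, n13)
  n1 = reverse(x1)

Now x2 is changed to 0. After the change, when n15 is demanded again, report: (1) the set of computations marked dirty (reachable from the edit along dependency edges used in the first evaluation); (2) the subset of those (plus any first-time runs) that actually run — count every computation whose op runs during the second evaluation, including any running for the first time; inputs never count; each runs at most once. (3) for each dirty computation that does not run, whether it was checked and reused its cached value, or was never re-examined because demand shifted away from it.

Initial pass — values computed on the first demand:
  n2 = max2(-6, -7) = -6
  n3 = suml([-8, 9]) = 1
  n7 = sub(-6, -7) = 1
  n12 = if0(x2=-6 -> else branch n3) = 1
  n13 = max2(1, -6) = 1
  n15 = mul(1, 1) = 1

Second demand — change propagation:
  n2: re-runs because x2 -6->0; new result 0.
  n5: newly demanded (no cache) — executes and yields [-8, 9].
  n7: re-runs because n2 -6->0; new result 7.
  n11: newly demanded (no cache) — executes and yields 2.
  n12: re-runs because x2 -6->0; new result 2.
  n13: re-runs because n7 1->7; n2 -6->0; new result 7.
  n15: re-runs because n12 1->2; n13 1->7; new result 14.

The important point: the flipped condition pulls in fresh nodes; n5, n11 run for the first time.

Dirty set: n2, n7, n12, n13, n15.
Run set: n2, n5, n7, n11, n12, n13, n15 (7 run).
All dirty computations ended up running.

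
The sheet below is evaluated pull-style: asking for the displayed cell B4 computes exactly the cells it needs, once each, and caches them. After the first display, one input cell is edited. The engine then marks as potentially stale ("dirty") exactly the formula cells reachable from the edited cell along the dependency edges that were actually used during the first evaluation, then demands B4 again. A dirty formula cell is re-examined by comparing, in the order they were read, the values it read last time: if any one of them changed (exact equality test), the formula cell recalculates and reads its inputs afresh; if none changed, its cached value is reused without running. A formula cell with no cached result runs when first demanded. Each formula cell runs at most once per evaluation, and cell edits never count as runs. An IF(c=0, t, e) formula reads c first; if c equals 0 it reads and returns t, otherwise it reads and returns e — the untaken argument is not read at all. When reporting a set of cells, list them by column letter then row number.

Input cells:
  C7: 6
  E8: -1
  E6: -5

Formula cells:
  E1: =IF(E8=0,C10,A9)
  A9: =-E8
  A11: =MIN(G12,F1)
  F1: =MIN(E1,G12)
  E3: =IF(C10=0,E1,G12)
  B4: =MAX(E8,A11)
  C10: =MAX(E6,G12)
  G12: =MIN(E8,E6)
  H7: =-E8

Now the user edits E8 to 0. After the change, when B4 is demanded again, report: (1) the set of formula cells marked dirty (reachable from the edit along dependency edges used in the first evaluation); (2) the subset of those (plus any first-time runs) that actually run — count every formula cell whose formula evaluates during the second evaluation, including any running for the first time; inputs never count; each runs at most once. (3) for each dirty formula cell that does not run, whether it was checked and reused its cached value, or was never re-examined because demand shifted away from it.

The edit dirties: A9, A11, B4, E1, F1, G12.
5 formula cells run: B4, C10, E1, F1, G12.
Cache hits after checking: A11.
Unvisited dirty nodes (no longer demanded): A9.
Note the branch switch — demand abandons A9, which is never re-examined.

First demand of the output computes:
  A9 = -(-1) = 1
  E1 = IF(E8=0: E8=-1 -> else branch A9) = 1
  G12 = MIN(-1, -5) = -5
  F1 = MIN(1, -5) = -5
  A11 = MIN(-5, -5) = -5
  B4 = MAX(-1, -5) = -1

After the edit, cleaning proceeds:
  A9: stays stale; no demand reaches it after the flip.
  G12: a read changed (E8 -1->0) — executes, giving -5 — identical to its old value.
  C10: had never run; runs now, result -5.
  E1: a read changed (E8 -1->0) — executes, giving -5.
  F1: a read changed (E1 1->-5) — executes, giving -5 — identical to its old value.
  A11: dirty, but its reads are unchanged (G12 unchanged, F1 unchanged); cached -5 stands.
  B4: a read changed (E8 -1->0) — executes, giving 0.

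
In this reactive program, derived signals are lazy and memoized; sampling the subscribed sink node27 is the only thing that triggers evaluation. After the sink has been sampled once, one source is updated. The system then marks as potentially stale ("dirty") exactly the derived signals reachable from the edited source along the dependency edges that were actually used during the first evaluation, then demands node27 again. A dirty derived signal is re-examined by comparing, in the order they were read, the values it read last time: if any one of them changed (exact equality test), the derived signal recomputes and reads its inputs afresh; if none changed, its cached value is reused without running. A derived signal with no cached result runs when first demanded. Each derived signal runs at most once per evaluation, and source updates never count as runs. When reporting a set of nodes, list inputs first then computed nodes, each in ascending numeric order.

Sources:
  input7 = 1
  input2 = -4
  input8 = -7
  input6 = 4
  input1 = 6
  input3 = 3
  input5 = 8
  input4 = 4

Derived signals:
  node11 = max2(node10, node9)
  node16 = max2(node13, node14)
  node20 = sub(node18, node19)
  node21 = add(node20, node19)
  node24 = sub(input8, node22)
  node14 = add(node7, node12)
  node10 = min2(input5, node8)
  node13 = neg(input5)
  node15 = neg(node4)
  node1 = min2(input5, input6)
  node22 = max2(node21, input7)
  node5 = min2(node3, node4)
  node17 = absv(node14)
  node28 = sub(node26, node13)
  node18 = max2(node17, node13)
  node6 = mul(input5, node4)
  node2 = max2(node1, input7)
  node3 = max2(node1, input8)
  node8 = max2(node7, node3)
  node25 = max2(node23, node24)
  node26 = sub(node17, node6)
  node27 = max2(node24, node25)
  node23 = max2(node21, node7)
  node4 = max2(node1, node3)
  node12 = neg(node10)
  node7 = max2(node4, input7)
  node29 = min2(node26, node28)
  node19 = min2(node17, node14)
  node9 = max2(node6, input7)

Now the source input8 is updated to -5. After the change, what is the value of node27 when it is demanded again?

First demand of the output computes:
  node1 = min2(8, 4) = 4
  node3 = max2(4, -7) = 4
  node4 = max2(4, 4) = 4
  node7 = max2(4, 1) = 4
  node8 = max2(4, 4) = 4
  node10 = min2(8, 4) = 4
  node12 = neg(4) = -4
  node13 = neg(8) = -8
  node14 = add(4, -4) = 0
  node17 = absv(0) = 0
  node18 = max2(0, -8) = 0
  node19 = min2(0, 0) = 0
  node20 = sub(0, 0) = 0
  node21 = add(0, 0) = 0
  node22 = max2(0, 1) = 1
  node23 = max2(0, 4) = 4
  node24 = sub(-7, 1) = -8
  node25 = max2(4, -8) = 4
  node27 = max2(-8, 4) = 4

After the edit, cleaning proceeds:
  node3: a read changed (input8 -7->-5) — executes, giving 4 — identical to its old value.
  node4: dirty, but its reads are unchanged (node1 unchanged, node3 unchanged); cached 4 stands.
  node7: dirty, but its reads are unchanged (node4 unchanged, input7 unchanged); cached 4 stands.
  node8: dirty, but its reads are unchanged (node7 unchanged, node3 unchanged); cached 4 stands.
  node10: dirty, but its reads are unchanged (input5 unchanged, node8 unchanged); cached 4 stands.
  node12: dirty, but its reads are unchanged (node10 unchanged); cached -4 stands.
  node14: dirty, but its reads are unchanged (node7 unchanged, node12 unchanged); cached 0 stands.
  node17: dirty, but its reads are unchanged (node14 unchanged); cached 0 stands.
  node18: dirty, but its reads are unchanged (node17 unchanged, node13 unchanged); cached 0 stands.
  node19: dirty, but its reads are unchanged (node17 unchanged, node14 unchanged); cached 0 stands.
  node20: dirty, but its reads are unchanged (node18 unchanged, node19 unchanged); cached 0 stands.
  node21: dirty, but its reads are unchanged (node20 unchanged, node19 unchanged); cached 0 stands.
  node22: dirty, but its reads are unchanged (node21 unchanged, input7 unchanged); cached 1 stands.
  node23: dirty, but its reads are unchanged (node21 unchanged, node7 unchanged); cached 4 stands.
  node24: a read changed (input8 -7->-5) — executes, giving -6.
  node25: a read changed (node24 -8->-6) — executes, giving 4 — identical to its old value.
  node27: a read changed (node24 -8->-6) — executes, giving 4 — identical to its old value.

Note where the cutoff bites: node4 is checked, finds nothing changed, and keeps its cache.

Demanding node27 again yields 4.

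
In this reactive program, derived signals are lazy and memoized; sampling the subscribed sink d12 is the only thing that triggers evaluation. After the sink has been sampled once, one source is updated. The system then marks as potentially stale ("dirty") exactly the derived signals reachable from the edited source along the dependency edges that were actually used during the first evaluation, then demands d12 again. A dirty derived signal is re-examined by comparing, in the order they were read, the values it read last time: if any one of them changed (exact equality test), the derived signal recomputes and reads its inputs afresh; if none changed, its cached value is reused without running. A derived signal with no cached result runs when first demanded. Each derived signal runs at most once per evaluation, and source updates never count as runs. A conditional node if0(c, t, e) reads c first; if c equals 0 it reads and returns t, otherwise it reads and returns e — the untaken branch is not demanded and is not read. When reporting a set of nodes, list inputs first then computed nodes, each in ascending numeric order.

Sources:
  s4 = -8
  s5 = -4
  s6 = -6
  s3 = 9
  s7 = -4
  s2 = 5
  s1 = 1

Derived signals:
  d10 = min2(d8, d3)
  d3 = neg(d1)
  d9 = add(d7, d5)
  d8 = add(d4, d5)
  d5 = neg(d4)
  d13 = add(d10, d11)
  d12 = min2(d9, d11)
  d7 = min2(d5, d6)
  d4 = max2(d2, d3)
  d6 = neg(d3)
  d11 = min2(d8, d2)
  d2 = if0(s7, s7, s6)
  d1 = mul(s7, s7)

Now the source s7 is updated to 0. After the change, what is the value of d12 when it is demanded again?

First demand of the output computes:
  d1 = mul(-4, -4) = 16
  d2 = if0(s7=-4 -> else branch s6) = -6
  d3 = neg(16) = -16
  d4 = max2(-6, -16) = -6
  d5 = neg(-6) = 6
  d6 = neg(-16) = 16
  d7 = min2(6, 16) = 6
  d8 = add(-6, 6) = 0
  d9 = add(6, 6) = 12
  d11 = min2(0, -6) = -6
  d12 = min2(12, -6) = -6

After the edit, cleaning proceeds:
  d1: a read changed (s7 -4->0; s7 -4->0) — executes, giving 0.
  d2: a read changed (s7 -4->0) — executes, giving 0.
  d3: a read changed (d1 16->0) — executes, giving 0.
  d4: a read changed (d2 -6->0; d3 -16->0) — executes, giving 0.
  d5: a read changed (d4 -6->0) — executes, giving 0.
  d6: a read changed (d3 -16->0) — executes, giving 0.
  d7: a read changed (d5 6->0; d6 16->0) — executes, giving 0.
  d8: a read changed (d4 -6->0; d5 6->0) — executes, giving 0 — identical to its old value.
  d9: a read changed (d7 6->0; d5 6->0) — executes, giving 0.
  d11: a read changed (d2 -6->0) — executes, giving 0.
  d12: a read changed (d9 12->0; d11 -6->0) — executes, giving 0.

Demanding d12 again yields 0.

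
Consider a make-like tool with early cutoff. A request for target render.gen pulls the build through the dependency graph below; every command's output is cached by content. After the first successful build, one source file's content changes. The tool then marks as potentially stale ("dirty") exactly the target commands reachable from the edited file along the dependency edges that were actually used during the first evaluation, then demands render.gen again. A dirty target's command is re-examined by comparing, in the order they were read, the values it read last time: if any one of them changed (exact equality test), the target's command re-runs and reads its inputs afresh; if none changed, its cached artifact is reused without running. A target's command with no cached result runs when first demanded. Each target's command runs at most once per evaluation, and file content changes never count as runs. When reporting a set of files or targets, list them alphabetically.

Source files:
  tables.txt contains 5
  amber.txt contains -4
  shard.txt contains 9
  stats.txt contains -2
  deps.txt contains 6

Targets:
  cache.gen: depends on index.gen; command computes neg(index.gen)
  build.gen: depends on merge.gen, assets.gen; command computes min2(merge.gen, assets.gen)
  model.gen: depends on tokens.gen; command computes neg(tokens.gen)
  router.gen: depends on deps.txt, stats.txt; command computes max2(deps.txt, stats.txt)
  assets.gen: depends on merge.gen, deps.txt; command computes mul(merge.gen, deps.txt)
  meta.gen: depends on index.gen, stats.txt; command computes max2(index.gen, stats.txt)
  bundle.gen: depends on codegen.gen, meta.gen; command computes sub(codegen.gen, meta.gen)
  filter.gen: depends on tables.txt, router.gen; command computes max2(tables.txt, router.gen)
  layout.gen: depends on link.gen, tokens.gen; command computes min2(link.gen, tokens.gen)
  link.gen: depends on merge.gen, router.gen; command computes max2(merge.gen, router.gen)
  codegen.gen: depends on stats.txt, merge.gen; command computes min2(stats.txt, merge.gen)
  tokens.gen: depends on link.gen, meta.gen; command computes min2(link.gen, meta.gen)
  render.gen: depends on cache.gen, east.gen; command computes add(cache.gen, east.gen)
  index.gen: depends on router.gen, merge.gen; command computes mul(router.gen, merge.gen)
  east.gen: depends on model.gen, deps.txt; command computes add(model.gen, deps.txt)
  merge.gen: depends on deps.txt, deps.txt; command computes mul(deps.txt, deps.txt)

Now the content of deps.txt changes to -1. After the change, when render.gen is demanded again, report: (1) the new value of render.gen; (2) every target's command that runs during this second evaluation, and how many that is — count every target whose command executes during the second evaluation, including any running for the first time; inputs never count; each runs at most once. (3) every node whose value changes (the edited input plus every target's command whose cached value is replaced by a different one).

Demanding render.gen again yields 1.
10 target commands run: cache.gen, east.gen, index.gen, link.gen, merge.gen, meta.gen, model.gen, render.gen, router.gen, tokens.gen.
The nodes whose values change: cache.gen, deps.txt, east.gen, index.gen, link.gen, merge.gen, meta.gen, model.gen, render.gen, router.gen, tokens.gen.

First demand of the output computes:
  merge.gen = mul(6, 6) = 36
  router.gen = max2(6, -2) = 6
  index.gen = mul(6, 36) = 216
  cache.gen = neg(216) = -216
  link.gen = max2(36, 6) = 36
  meta.gen = max2(216, -2) = 216
  tokens.gen = min2(36, 216) = 36
  model.gen = neg(36) = -36
  east.gen = add(-36, 6) = -30
  render.gen = add(-216, -30) = -246

After the edit, cleaning proceeds:
  merge.gen: a read changed (deps.txt 6->-1; deps.txt 6->-1) — executes, giving 1.
  router.gen: a read changed (deps.txt 6->-1) — executes, giving -1.
  index.gen: a read changed (router.gen 6->-1; merge.gen 36->1) — executes, giving -1.
  cache.gen: a read changed (index.gen 216->-1) — executes, giving 1.
  link.gen: a read changed (merge.gen 36->1; router.gen 6->-1) — executes, giving 1.
  meta.gen: a read changed (index.gen 216->-1) — executes, giving -1.
  tokens.gen: a read changed (link.gen 36->1; meta.gen 216->-1) — executes, giving -1.
  model.gen: a read changed (tokens.gen 36->-1) — executes, giving 1.
  east.gen: a read changed (model.gen -36->1; deps.txt 6->-1) — executes, giving 0.
  render.gen: a read changed (cache.gen -216->1; east.gen -30->0) — executes, giving 1.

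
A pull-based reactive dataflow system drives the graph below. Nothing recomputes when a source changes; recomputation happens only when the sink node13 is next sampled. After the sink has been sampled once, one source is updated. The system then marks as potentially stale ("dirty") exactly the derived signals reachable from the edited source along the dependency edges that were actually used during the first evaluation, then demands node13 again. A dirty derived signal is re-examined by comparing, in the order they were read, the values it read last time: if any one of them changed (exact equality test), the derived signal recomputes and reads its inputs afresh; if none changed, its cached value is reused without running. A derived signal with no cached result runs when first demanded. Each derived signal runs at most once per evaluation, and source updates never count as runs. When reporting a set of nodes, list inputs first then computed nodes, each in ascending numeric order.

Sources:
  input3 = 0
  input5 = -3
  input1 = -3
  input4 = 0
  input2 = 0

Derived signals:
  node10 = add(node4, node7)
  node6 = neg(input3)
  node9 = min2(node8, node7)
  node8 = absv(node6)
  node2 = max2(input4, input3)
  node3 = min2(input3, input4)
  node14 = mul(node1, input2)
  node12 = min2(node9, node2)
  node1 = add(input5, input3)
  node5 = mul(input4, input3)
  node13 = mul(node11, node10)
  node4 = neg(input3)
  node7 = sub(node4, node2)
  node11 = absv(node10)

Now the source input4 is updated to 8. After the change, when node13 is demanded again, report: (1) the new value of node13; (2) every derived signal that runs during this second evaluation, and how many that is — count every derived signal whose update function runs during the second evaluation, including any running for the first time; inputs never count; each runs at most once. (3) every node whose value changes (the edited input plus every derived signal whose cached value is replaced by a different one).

New value of node13: -64.
Derived signals that run: node2, node7, node10, node11, node13 — 5 in total.
Values that change: input4, node2, node7, node10, node11, node13.

First evaluation (everything demanded from the output):
  node2 = max2(0, 0) = 0
  node4 = neg(0) = 0
  node7 = sub(0, 0) = 0
  node10 = add(0, 0) = 0
  node11 = absv(0) = 0
  node13 = mul(0, 0) = 0

Propagation after the edit:
  node2: runs — input4 0->8; result 8.
  node7: runs — node2 0->8; result -8.
  node10: runs — node7 0->-8; result -8.
  node11: runs — node10 0->-8; result 8.
  node13: runs — node11 0->8; node10 0->-8; result -64.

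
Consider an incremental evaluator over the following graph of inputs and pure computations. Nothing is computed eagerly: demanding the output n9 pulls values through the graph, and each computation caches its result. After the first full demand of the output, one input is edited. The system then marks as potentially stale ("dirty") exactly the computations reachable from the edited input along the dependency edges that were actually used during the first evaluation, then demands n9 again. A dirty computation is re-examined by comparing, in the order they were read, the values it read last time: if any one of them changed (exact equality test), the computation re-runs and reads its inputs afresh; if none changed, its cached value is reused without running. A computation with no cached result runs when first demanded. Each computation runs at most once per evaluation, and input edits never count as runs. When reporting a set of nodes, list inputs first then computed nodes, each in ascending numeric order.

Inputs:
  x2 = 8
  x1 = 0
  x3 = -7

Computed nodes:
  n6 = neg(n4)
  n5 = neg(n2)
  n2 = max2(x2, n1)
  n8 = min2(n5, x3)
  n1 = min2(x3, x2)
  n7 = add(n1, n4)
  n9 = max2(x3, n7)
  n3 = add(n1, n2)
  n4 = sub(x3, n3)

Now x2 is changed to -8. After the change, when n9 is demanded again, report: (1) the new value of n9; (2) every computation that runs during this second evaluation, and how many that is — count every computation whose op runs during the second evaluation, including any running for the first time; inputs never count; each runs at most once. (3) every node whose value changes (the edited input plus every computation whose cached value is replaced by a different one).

n9 now evaluates to 1.
Run set: n1, n2, n3, n4, n7, n9 (6 run).
Changed values: x2, n1, n2, n3, n4, n7, n9.

Initial pass — values computed on the first demand:
  n1 = min2(-7, 8) = -7
  n2 = max2(8, -7) = 8
  n3 = add(-7, 8) = 1
  n4 = sub(-7, 1) = -8
  n7 = add(-7, -8) = -15
  n9 = max2(-7, -15) = -7

Second demand — change propagation:
  n1: re-runs because x2 8->-8; new result -8.
  n2: re-runs because x2 8->-8; n1 -7->-8; new result -8.
  n3: re-runs because n1 -7->-8; n2 8->-8; new result -16.
  n4: re-runs because n3 1->-16; new result 9.
  n7: re-runs because n1 -7->-8; n4 -8->9; new result 1.
  n9: re-runs because n7 -15->1; new result 1.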